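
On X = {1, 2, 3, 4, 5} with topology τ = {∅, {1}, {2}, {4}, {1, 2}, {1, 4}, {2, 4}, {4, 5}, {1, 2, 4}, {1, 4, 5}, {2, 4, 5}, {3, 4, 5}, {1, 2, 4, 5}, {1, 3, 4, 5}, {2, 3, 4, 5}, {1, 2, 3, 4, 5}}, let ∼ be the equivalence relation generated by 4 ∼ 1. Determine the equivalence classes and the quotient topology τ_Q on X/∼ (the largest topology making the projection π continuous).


X/∼ = {[1=4], [2], [3], [5]}; |τ_Q| = 8.

Equivalence classes: [1=4], [2], [3], [5].
Quotient map π: X → X/∼ sends 1 ↦ [1=4], 2 ↦ [2], 3 ↦ [3], 4 ↦ [1=4], 5 ↦ [5].
For each subset V ⊆ X/∼, compute π^{-1}(V) ⊆ X and check whether π^{-1}(V) ∈ τ. V is open in τ_Q iff π^{-1}(V) ∈ τ.
  V = {}: π^{-1}(V) = ∅ ∈ τ ✓.
  V = {[1=4]}: π^{-1}(V) = {1, 4} ∈ τ ✓.
  V = {[2]}: π^{-1}(V) = {2} ∈ τ ✓.
  V = {[1=4], [2]}: π^{-1}(V) = {1, 2, 4} ∈ τ ✓.
  V = {[3]}: π^{-1}(V) = {3} ∉ τ ✗.
  V = {[1=4], [3]}: π^{-1}(V) = {1, 3, 4} ∉ τ ✗.
  V = {[2], [3]}: π^{-1}(V) = {2, 3} ∉ τ ✗.
  V = {[1=4], [2], [3]}: π^{-1}(V) = {1, 2, 3, 4} ∉ τ ✗.
  V = {[5]}: π^{-1}(V) = {5} ∉ τ ✗.
  V = {[1=4], [5]}: π^{-1}(V) = {1, 4, 5} ∈ τ ✓.
  V = {[2], [5]}: π^{-1}(V) = {2, 5} ∉ τ ✗.
  V = {[1=4], [2], [5]}: π^{-1}(V) = {1, 2, 4, 5} ∈ τ ✓.
  V = {[3], [5]}: π^{-1}(V) = {3, 5} ∉ τ ✗.
  V = {[1=4], [3], [5]}: π^{-1}(V) = {1, 3, 4, 5} ∈ τ ✓.
  V = {[2], [3], [5]}: π^{-1}(V) = {2, 3, 5} ∉ τ ✗.
  V = {[1=4], [2], [3], [5]}: π^{-1}(V) = {1, 2, 3, 4, 5} ∈ τ ✓.
Open sets in the quotient: τ_Q = {{}, {[1=4]}, {[2]}, {[1=4], [2]}, {[1=4], [5]}, {[1=4], [2], [5]}, {[1=4], [3], [5]}, {[1=4], [2], [3], [5]}} (8 elements).


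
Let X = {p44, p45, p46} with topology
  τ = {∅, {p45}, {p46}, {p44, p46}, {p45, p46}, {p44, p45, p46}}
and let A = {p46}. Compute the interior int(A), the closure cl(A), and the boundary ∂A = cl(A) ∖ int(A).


int(A) = {p46}, cl(A) = {p44, p46}, ∂A = {p44}.

Closed sets in (X, τ) are complements of opens:
  closed(X, τ) = {∅, {p44}, {p45}, {p44, p45}, {p44, p46}, {p44, p45, p46}}.
int(A) = ⋃ {U ∈ τ : U ⊆ A}. Opens contained in A: ∅, {p46}.
Taking the union of these: int(A) = {p46}.
cl(A) = ⋂ {C closed : A ⊆ C}. Closed sets containing A: {p44, p46}, {p44, p45, p46}.
Intersecting these: cl(A) = {p44, p46}.
∂A = cl(A) ∖ int(A) = {p44, p46} ∖ {p46} = {p44}.


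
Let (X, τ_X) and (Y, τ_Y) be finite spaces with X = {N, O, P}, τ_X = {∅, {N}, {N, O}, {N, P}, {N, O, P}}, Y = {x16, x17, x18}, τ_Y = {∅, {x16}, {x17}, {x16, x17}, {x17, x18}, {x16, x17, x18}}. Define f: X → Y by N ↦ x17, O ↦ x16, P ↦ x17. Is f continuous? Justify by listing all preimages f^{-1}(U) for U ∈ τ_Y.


f is NOT continuous.

Compute f^{-1}(U) for each U ∈ τ_Y:
  U = ∅: f^{-1}(U) = ∅ ∈ τ_X ✓.
  U = {x16}: f^{-1}(U) = {O} ∉ τ_X ✗.
  U = {x17}: f^{-1}(U) = {N, P} ∈ τ_X ✓.
  U = {x16, x17}: f^{-1}(U) = {N, O, P} ∈ τ_X ✓.
  U = {x17, x18}: f^{-1}(U) = {N, P} ∈ τ_X ✓.
  U = {x16, x17, x18}: f^{-1}(U) = {N, O, P} ∈ τ_X ✓.
Found U = {x16} with f^{-1}(U) = {O} not in τ_X. Therefore f is NOT continuous.


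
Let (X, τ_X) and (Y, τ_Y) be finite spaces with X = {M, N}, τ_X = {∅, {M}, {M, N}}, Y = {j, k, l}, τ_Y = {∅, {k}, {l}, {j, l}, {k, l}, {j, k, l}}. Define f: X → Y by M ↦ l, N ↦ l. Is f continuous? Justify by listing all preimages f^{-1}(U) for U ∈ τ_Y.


f IS continuous.

Compute f^{-1}(U) for each U ∈ τ_Y:
  U = ∅: f^{-1}(U) = ∅ ∈ τ_X ✓.
  U = {k}: f^{-1}(U) = ∅ ∈ τ_X ✓.
  U = {l}: f^{-1}(U) = {M, N} ∈ τ_X ✓.
  U = {j, l}: f^{-1}(U) = {M, N} ∈ τ_X ✓.
  U = {k, l}: f^{-1}(U) = {M, N} ∈ τ_X ✓.
  U = {j, k, l}: f^{-1}(U) = {M, N} ∈ τ_X ✓.
Every preimage lies in τ_X, so f IS continuous.


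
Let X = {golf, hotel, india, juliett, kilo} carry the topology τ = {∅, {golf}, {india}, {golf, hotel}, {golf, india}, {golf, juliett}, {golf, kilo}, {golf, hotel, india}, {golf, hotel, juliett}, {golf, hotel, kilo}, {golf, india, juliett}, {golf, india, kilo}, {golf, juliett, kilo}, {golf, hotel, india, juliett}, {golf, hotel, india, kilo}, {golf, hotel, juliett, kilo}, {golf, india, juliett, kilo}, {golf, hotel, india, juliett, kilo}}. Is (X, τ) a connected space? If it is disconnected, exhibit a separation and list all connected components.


(X, τ) is disconnected; components = [{india}, {golf, hotel, juliett, kilo}].

Find clopen sets (U ∈ τ with X ∖ U ∈ τ):
  U = ∅, X ∖ U = {golf, hotel, india, juliett, kilo} — both open, so U is clopen.
  U = {india}, X ∖ U = {golf, hotel, juliett, kilo} — both open, so U is clopen.
  U = {golf, hotel, juliett, kilo}, X ∖ U = {india} — both open, so U is clopen.
  U = {golf, hotel, india, juliett, kilo}, X ∖ U = ∅ — both open, so U is clopen.
Nontrivial clopen(s) exist: e.g. {golf, hotel, juliett, kilo}. So (X, τ) is disconnected.
Compute connected components by grouping points that agree on all clopens:
  component: {india}
  component: {golf, hotel, juliett, kilo}


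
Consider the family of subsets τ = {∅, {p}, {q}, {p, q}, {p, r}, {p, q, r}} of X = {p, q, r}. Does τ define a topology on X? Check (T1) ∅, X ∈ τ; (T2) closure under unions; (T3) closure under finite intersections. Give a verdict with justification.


τ IS a topology on X.

Axiom (T1): ∅ ∈ τ? Yes; X ∈ τ? Yes.
Axiom (T2/T3): check pairwise unions and intersections of members of τ.
All pairwise intersections and unions checked — each lies in τ. Therefore τ satisfies (T1), (T2), (T3): it IS a topology on X.


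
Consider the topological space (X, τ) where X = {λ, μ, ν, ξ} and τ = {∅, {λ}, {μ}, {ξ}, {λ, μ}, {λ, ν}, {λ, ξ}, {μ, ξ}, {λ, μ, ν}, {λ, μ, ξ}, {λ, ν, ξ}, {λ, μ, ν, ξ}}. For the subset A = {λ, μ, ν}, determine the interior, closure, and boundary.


int(A) = {λ, μ, ν}, cl(A) = {λ, μ, ν}, ∂A = ∅.

Closed sets in (X, τ) are complements of opens:
  closed(X, τ) = {∅, {μ}, {ν}, {ξ}, {λ, ν}, {μ, ν}, {μ, ξ}, {ν, ξ}, {λ, μ, ν}, {λ, ν, ξ}, {μ, ν, ξ}, {λ, μ, ν, ξ}}.
int(A) = ⋃ {U ∈ τ : U ⊆ A}. Opens contained in A: ∅, {λ}, {μ}, {λ, μ}, {λ, ν}, {λ, μ, ν}.
Taking the union of these: int(A) = {λ, μ, ν}.
cl(A) = ⋂ {C closed : A ⊆ C}. Closed sets containing A: {λ, μ, ν}, {λ, μ, ν, ξ}.
Intersecting these: cl(A) = {λ, μ, ν}.
∂A = cl(A) ∖ int(A) = {λ, μ, ν} ∖ {λ, μ, ν} = ∅.


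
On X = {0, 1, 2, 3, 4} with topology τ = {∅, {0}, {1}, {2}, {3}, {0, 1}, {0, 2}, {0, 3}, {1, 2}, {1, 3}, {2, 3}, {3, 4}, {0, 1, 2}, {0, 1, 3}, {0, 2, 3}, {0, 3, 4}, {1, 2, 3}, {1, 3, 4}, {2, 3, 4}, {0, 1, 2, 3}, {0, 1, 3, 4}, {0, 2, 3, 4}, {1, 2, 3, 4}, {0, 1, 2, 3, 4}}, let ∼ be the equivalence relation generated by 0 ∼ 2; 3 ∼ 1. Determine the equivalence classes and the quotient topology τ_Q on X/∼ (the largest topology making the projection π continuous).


X/∼ = {[0=2], [1=3], [4]}; |τ_Q| = 6.

Equivalence classes: [0=2], [1=3], [4].
Quotient map π: X → X/∼ sends 0 ↦ [0=2], 1 ↦ [1=3], 2 ↦ [0=2], 3 ↦ [1=3], 4 ↦ [4].
For each subset V ⊆ X/∼, compute π^{-1}(V) ⊆ X and check whether π^{-1}(V) ∈ τ. V is open in τ_Q iff π^{-1}(V) ∈ τ.
  V = {}: π^{-1}(V) = ∅ ∈ τ ✓.
  V = {[0=2]}: π^{-1}(V) = {0, 2} ∈ τ ✓.
  V = {[1=3]}: π^{-1}(V) = {1, 3} ∈ τ ✓.
  V = {[0=2], [1=3]}: π^{-1}(V) = {0, 1, 2, 3} ∈ τ ✓.
  V = {[4]}: π^{-1}(V) = {4} ∉ τ ✗.
  V = {[0=2], [4]}: π^{-1}(V) = {0, 2, 4} ∉ τ ✗.
  V = {[1=3], [4]}: π^{-1}(V) = {1, 3, 4} ∈ τ ✓.
  V = {[0=2], [1=3], [4]}: π^{-1}(V) = {0, 1, 2, 3, 4} ∈ τ ✓.
Open sets in the quotient: τ_Q = {{}, {[0=2]}, {[1=3]}, {[0=2], [1=3]}, {[1=3], [4]}, {[0=2], [1=3], [4]}} (6 elements).


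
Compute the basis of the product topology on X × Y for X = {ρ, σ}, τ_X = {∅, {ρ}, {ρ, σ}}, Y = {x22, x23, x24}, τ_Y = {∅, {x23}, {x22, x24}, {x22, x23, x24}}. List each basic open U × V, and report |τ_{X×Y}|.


Basis B = {∅ × ∅, {ρ} × {x23}, {ρ} × {x22, x24}, {ρ, σ} × {x23}, {ρ} × {x22, x23, x24}, {ρ, σ} × {x22, x24}, {ρ, σ} × {x22, x23, x24}}; |τ_{X×Y}| = 9.

Enumerate products U × V with U ∈ τ_X, V ∈ τ_Y (deduplicated):
  ∅ × ∅ = {} (∅)
  {ρ} × {x23} = {(ρ,x23)}
  {ρ} × {x22, x24} = {(ρ,x22), (ρ,x24)}
  {ρ, σ} × {x23} = {(ρ,x23), (σ,x23)}
  {ρ} × {x22, x23, x24} = {(ρ,x22), (ρ,x23), (ρ,x24)}
  {ρ, σ} × {x22, x24} = {(ρ,x22), (ρ,x24), (σ,x22), (σ,x24)}
  {ρ, σ} × {x22, x23, x24} = {(ρ,x22), (ρ,x23), (ρ,x24), (σ,x22), (σ,x23), (σ,x24)}
These 7 distinct sets form the basis B.
Close under arbitrary unions to get τ_{X×Y}; counting gives |τ_{X×Y}| = 9.


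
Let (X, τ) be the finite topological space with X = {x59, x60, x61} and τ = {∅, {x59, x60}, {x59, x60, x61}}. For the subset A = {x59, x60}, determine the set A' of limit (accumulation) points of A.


A' = {x59, x60, x61}

For each x ∈ X, list the open sets U ∈ τ with x ∈ U, then check whether U ∩ (A ∖ {x}) ≠ ∅ for every such U.
  x = x59: opens ∋ x are {x59, x60}, {x59, x60, x61}; each meets A ∖ {x59}, so x IS a limit point.
  x = x60: opens ∋ x are {x59, x60}, {x59, x60, x61}; each meets A ∖ {x60}, so x IS a limit point.
  x = x61: opens ∋ x are {x59, x60, x61}; each meets A ∖ {x61}, so x IS a limit point.
Collecting: A' = {x59, x60, x61}.


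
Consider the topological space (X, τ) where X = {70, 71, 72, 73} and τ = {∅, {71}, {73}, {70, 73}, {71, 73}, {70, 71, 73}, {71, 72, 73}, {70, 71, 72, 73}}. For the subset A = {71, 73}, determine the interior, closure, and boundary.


int(A) = {71, 73}, cl(A) = {70, 71, 72, 73}, ∂A = {70, 72}.

Closed sets in (X, τ) are complements of opens:
  closed(X, τ) = {∅, {70}, {72}, {70, 72}, {71, 72}, {70, 71, 72}, {70, 72, 73}, {70, 71, 72, 73}}.
int(A) = ⋃ {U ∈ τ : U ⊆ A}. Opens contained in A: ∅, {71}, {73}, {71, 73}.
Taking the union of these: int(A) = {71, 73}.
cl(A) = ⋂ {C closed : A ⊆ C}. Closed sets containing A: {70, 71, 72, 73}.
Intersecting these: cl(A) = {70, 71, 72, 73}.
∂A = cl(A) ∖ int(A) = {70, 71, 72, 73} ∖ {71, 73} = {70, 72}.


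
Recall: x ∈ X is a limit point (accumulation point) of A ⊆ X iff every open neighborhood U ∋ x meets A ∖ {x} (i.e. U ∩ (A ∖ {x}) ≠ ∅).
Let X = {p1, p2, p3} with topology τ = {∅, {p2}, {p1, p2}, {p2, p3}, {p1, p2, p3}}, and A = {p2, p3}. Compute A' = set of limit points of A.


A' = {p1, p3}

For each x ∈ X, list the open sets U ∈ τ with x ∈ U, then check whether U ∩ (A ∖ {x}) ≠ ∅ for every such U.
  x = p1: opens ∋ x are {p1, p2}, {p1, p2, p3}; each meets A ∖ {p1}, so x IS a limit point.
  x = p2: open {p2} ∋ x has {p2} ∩ (A ∖ {p2}) = ∅, so x is NOT a limit point.
  x = p3: opens ∋ x are {p2, p3}, {p1, p2, p3}; each meets A ∖ {p3}, so x IS a limit point.
Collecting: A' = {p1, p3}.


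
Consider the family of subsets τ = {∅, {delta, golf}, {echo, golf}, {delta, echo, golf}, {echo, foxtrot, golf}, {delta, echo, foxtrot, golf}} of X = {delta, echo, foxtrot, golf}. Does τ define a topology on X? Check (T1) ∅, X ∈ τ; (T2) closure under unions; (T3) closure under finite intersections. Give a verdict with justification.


τ is NOT a topology on X.

Axiom (T1): ∅ ∈ τ? Yes; X ∈ τ? Yes.
Axiom (T2/T3): check pairwise unions and intersections of members of τ.
Counterexample for (T3): {delta, golf} ∩ {echo, golf} = {golf} ∉ τ. Therefore τ is NOT a topology.


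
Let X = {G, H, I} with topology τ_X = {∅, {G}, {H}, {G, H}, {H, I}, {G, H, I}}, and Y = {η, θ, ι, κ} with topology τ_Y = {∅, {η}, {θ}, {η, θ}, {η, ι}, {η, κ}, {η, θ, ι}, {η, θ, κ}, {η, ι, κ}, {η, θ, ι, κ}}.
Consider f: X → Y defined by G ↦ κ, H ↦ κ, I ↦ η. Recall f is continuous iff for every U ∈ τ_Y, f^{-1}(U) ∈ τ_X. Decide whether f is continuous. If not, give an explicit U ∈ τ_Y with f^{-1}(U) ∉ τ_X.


f is NOT continuous.

Compute f^{-1}(U) for each U ∈ τ_Y:
  U = ∅: f^{-1}(U) = ∅ ∈ τ_X ✓.
  U = {η}: f^{-1}(U) = {I} ∉ τ_X ✗.
  U = {θ}: f^{-1}(U) = ∅ ∈ τ_X ✓.
  U = {η, θ}: f^{-1}(U) = {I} ∉ τ_X ✗.
  U = {η, ι}: f^{-1}(U) = {I} ∉ τ_X ✗.
  U = {η, κ}: f^{-1}(U) = {G, H, I} ∈ τ_X ✓.
  U = {η, θ, ι}: f^{-1}(U) = {I} ∉ τ_X ✗.
  U = {η, θ, κ}: f^{-1}(U) = {G, H, I} ∈ τ_X ✓.
  U = {η, ι, κ}: f^{-1}(U) = {G, H, I} ∈ τ_X ✓.
  U = {η, θ, ι, κ}: f^{-1}(U) = {G, H, I} ∈ τ_X ✓.
Found U = {η} with f^{-1}(U) = {I} not in τ_X. Therefore f is NOT continuous.


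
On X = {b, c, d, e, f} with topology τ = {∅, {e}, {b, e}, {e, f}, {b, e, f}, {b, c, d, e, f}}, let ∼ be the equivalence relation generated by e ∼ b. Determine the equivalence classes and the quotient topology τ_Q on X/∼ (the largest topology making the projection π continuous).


X/∼ = {[b=e], [c], [d], [f]}; |τ_Q| = 4.

Equivalence classes: [b=e], [c], [d], [f].
Quotient map π: X → X/∼ sends b ↦ [b=e], c ↦ [c], d ↦ [d], e ↦ [b=e], f ↦ [f].
For each subset V ⊆ X/∼, compute π^{-1}(V) ⊆ X and check whether π^{-1}(V) ∈ τ. V is open in τ_Q iff π^{-1}(V) ∈ τ.
  V = {}: π^{-1}(V) = ∅ ∈ τ ✓.
  V = {[b=e]}: π^{-1}(V) = {b, e} ∈ τ ✓.
  V = {[c]}: π^{-1}(V) = {c} ∉ τ ✗.
  V = {[b=e], [c]}: π^{-1}(V) = {b, c, e} ∉ τ ✗.
  V = {[d]}: π^{-1}(V) = {d} ∉ τ ✗.
  V = {[b=e], [d]}: π^{-1}(V) = {b, d, e} ∉ τ ✗.
  V = {[c], [d]}: π^{-1}(V) = {c, d} ∉ τ ✗.
  V = {[b=e], [c], [d]}: π^{-1}(V) = {b, c, d, e} ∉ τ ✗.
  V = {[f]}: π^{-1}(V) = {f} ∉ τ ✗.
  V = {[b=e], [f]}: π^{-1}(V) = {b, e, f} ∈ τ ✓.
  V = {[c], [f]}: π^{-1}(V) = {c, f} ∉ τ ✗.
  V = {[b=e], [c], [f]}: π^{-1}(V) = {b, c, e, f} ∉ τ ✗.
  V = {[d], [f]}: π^{-1}(V) = {d, f} ∉ τ ✗.
  V = {[b=e], [d], [f]}: π^{-1}(V) = {b, d, e, f} ∉ τ ✗.
  V = {[c], [d], [f]}: π^{-1}(V) = {c, d, f} ∉ τ ✗.
  V = {[b=e], [c], [d], [f]}: π^{-1}(V) = {b, c, d, e, f} ∈ τ ✓.
Open sets in the quotient: τ_Q = {{}, {[b=e]}, {[b=e], [f]}, {[b=e], [c], [d], [f]}} (4 elements).


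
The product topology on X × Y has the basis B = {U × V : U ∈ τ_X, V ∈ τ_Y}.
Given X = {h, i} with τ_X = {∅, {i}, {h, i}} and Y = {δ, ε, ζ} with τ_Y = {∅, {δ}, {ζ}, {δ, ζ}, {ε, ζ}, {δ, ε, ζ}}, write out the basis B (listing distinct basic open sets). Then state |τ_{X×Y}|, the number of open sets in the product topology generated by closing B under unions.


Basis B = {∅ × ∅, {i} × {δ}, {i} × {ζ}, {h, i} × {δ}, {h, i} × {ζ}, {i} × {δ, ζ}, {i} × {ε, ζ}, {i} × {δ, ε, ζ}, {h, i} × {δ, ζ}, {h, i} × {ε, ζ}, {h, i} × {δ, ε, ζ}}; |τ_{X×Y}| = 18.

Enumerate products U × V with U ∈ τ_X, V ∈ τ_Y (deduplicated):
  ∅ × ∅ = {} (∅)
  {i} × {δ} = {(i,δ)}
  {i} × {ζ} = {(i,ζ)}
  {h, i} × {δ} = {(h,δ), (i,δ)}
  {h, i} × {ζ} = {(h,ζ), (i,ζ)}
  {i} × {δ, ζ} = {(i,δ), (i,ζ)}
  {i} × {ε, ζ} = {(i,ε), (i,ζ)}
  {i} × {δ, ε, ζ} = {(i,δ), (i,ε), (i,ζ)}
  {h, i} × {δ, ζ} = {(h,δ), (h,ζ), (i,δ), (i,ζ)}
  {h, i} × {ε, ζ} = {(h,ε), (h,ζ), (i,ε), (i,ζ)}
  {h, i} × {δ, ε, ζ} = {(h,δ), (h,ε), (h,ζ), (i,δ), (i,ε), (i,ζ)}
These 11 distinct sets form the basis B.
Close under arbitrary unions to get τ_{X×Y}; counting gives |τ_{X×Y}| = 18.


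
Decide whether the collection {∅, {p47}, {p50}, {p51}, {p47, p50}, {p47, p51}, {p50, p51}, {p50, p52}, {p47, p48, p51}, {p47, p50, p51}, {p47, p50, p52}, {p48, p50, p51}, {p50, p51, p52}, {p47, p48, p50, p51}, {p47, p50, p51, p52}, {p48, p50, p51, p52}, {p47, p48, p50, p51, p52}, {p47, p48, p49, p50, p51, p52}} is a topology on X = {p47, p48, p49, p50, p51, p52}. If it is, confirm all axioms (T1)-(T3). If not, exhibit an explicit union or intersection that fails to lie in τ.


τ is NOT a topology on X.

Axiom (T1): ∅ ∈ τ? Yes; X ∈ τ? Yes.
Axiom (T2/T3): check pairwise unions and intersections of members of τ.
Counterexample for (T3): {p47, p48, p51} ∩ {p48, p50, p51} = {p48, p51} ∉ τ. Therefore τ is NOT a topology.


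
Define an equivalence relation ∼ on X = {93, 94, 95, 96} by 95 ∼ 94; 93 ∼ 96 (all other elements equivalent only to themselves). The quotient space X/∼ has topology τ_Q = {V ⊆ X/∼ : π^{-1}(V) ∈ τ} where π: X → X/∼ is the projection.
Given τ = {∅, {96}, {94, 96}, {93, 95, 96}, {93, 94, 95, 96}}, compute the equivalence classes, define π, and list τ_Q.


X/∼ = {[93=96], [94=95]}; |τ_Q| = 2.

Equivalence classes: [93=96], [94=95].
Quotient map π: X → X/∼ sends 93 ↦ [93=96], 94 ↦ [94=95], 95 ↦ [94=95], 96 ↦ [93=96].
For each subset V ⊆ X/∼, compute π^{-1}(V) ⊆ X and check whether π^{-1}(V) ∈ τ. V is open in τ_Q iff π^{-1}(V) ∈ τ.
  V = {}: π^{-1}(V) = ∅ ∈ τ ✓.
  V = {[93=96]}: π^{-1}(V) = {93, 96} ∉ τ ✗.
  V = {[94=95]}: π^{-1}(V) = {94, 95} ∉ τ ✗.
  V = {[93=96], [94=95]}: π^{-1}(V) = {93, 94, 95, 96} ∈ τ ✓.
Open sets in the quotient: τ_Q = {{}, {[93=96], [94=95]}} (2 elements).


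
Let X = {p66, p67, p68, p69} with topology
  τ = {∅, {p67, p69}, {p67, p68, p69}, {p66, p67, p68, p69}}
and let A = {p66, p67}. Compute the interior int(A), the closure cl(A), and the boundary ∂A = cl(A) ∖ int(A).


int(A) = ∅, cl(A) = {p66, p67, p68, p69}, ∂A = {p66, p67, p68, p69}.

Closed sets in (X, τ) are complements of opens:
  closed(X, τ) = {∅, {p66}, {p66, p68}, {p66, p67, p68, p69}}.
int(A) = ⋃ {U ∈ τ : U ⊆ A}. Opens contained in A: ∅.
Taking the union of these: int(A) = ∅.
cl(A) = ⋂ {C closed : A ⊆ C}. Closed sets containing A: {p66, p67, p68, p69}.
Intersecting these: cl(A) = {p66, p67, p68, p69}.
∂A = cl(A) ∖ int(A) = {p66, p67, p68, p69} ∖ ∅ = {p66, p67, p68, p69}.


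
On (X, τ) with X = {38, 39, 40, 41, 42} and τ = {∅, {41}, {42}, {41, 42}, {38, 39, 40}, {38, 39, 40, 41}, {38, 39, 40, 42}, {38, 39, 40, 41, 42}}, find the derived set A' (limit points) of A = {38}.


A' = {39, 40}

For each x ∈ X, list the open sets U ∈ τ with x ∈ U, then check whether U ∩ (A ∖ {x}) ≠ ∅ for every such U.
  x = 38: open {38, 39, 40} ∋ x has {38, 39, 40} ∩ (A ∖ {38}) = ∅, so x is NOT a limit point.
  x = 39: opens ∋ x are {38, 39, 40}, {38, 39, 40, 41}, {38, 39, 40, 42}, {38, 39, 40, 41, 42}; each meets A ∖ {39}, so x IS a limit point.
  x = 40: opens ∋ x are {38, 39, 40}, {38, 39, 40, 41}, {38, 39, 40, 42}, {38, 39, 40, 41, 42}; each meets A ∖ {40}, so x IS a limit point.
  x = 41: open {41} ∋ x has {41} ∩ (A ∖ {41}) = ∅, so x is NOT a limit point.
  x = 42: open {42} ∋ x has {42} ∩ (A ∖ {42}) = ∅, so x is NOT a limit point.
Collecting: A' = {39, 40}.


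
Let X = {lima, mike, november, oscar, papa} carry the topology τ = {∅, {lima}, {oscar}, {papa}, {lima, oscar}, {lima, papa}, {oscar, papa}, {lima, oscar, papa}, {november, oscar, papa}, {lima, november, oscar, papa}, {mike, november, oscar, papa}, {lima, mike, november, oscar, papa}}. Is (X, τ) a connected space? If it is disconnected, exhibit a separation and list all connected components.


(X, τ) is disconnected; components = [{lima}, {mike, november, oscar, papa}].

Find clopen sets (U ∈ τ with X ∖ U ∈ τ):
  U = ∅, X ∖ U = {lima, mike, november, oscar, papa} — both open, so U is clopen.
  U = {lima}, X ∖ U = {mike, november, oscar, papa} — both open, so U is clopen.
  U = {mike, november, oscar, papa}, X ∖ U = {lima} — both open, so U is clopen.
  U = {lima, mike, november, oscar, papa}, X ∖ U = ∅ — both open, so U is clopen.
Nontrivial clopen(s) exist: e.g. {lima}. So (X, τ) is disconnected.
Compute connected components by grouping points that agree on all clopens:
  component: {lima}
  component: {mike, november, oscar, papa}


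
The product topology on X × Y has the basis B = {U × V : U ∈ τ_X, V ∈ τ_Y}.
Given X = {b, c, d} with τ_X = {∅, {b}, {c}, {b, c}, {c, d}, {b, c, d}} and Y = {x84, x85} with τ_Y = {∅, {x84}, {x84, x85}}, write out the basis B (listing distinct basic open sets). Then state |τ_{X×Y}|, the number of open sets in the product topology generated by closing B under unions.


Basis B = {∅ × ∅, {b} × {x84}, {c} × {x84}, {b} × {x84, x85}, {b, c} × {x84}, {c} × {x84, x85}, {c, d} × {x84}, {b, c, d} × {x84}, {b, c} × {x84, x85}, {c, d} × {x84, x85}, {b, c, d} × {x84, x85}}; |τ_{X×Y}| = 18.

Enumerate products U × V with U ∈ τ_X, V ∈ τ_Y (deduplicated):
  ∅ × ∅ = {} (∅)
  {b} × {x84} = {(b,x84)}
  {c} × {x84} = {(c,x84)}
  {b} × {x84, x85} = {(b,x84), (b,x85)}
  {b, c} × {x84} = {(b,x84), (c,x84)}
  {c} × {x84, x85} = {(c,x84), (c,x85)}
  {c, d} × {x84} = {(c,x84), (d,x84)}
  {b, c, d} × {x84} = {(b,x84), (c,x84), (d,x84)}
  {b, c} × {x84, x85} = {(b,x84), (b,x85), (c,x84), (c,x85)}
  {c, d} × {x84, x85} = {(c,x84), (c,x85), (d,x84), (d,x85)}
  {b, c, d} × {x84, x85} = {(b,x84), (b,x85), (c,x84), (c,x85), (d,x84), (d,x85)}
These 11 distinct sets form the basis B.
Close under arbitrary unions to get τ_{X×Y}; counting gives |τ_{X×Y}| = 18.


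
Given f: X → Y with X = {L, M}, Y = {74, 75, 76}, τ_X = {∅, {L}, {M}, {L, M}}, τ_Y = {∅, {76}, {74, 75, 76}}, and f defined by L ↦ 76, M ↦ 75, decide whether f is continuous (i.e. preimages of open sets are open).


f IS continuous.

Compute f^{-1}(U) for each U ∈ τ_Y:
  U = ∅: f^{-1}(U) = ∅ ∈ τ_X ✓.
  U = {76}: f^{-1}(U) = {L} ∈ τ_X ✓.
  U = {74, 75, 76}: f^{-1}(U) = {L, M} ∈ τ_X ✓.
Every preimage lies in τ_X, so f IS continuous.


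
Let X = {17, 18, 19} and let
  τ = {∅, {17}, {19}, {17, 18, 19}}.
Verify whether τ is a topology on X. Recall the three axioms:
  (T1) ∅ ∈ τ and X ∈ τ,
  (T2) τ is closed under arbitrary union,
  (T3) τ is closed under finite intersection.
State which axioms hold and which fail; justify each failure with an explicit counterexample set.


τ is NOT a topology on X.

Axiom (T1): ∅ ∈ τ? Yes; X ∈ τ? Yes.
Axiom (T2/T3): check pairwise unions and intersections of members of τ.
Counterexample for (T2): {17} ∪ {19} = {17, 19} ∉ τ. Therefore τ is NOT a topology.


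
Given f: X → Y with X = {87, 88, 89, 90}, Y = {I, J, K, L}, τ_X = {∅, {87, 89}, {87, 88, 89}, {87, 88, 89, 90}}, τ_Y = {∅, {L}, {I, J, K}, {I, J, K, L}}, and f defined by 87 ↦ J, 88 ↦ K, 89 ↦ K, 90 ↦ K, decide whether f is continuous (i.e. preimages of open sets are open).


f IS continuous.

Compute f^{-1}(U) for each U ∈ τ_Y:
  U = ∅: f^{-1}(U) = ∅ ∈ τ_X ✓.
  U = {L}: f^{-1}(U) = ∅ ∈ τ_X ✓.
  U = {I, J, K}: f^{-1}(U) = {87, 88, 89, 90} ∈ τ_X ✓.
  U = {I, J, K, L}: f^{-1}(U) = {87, 88, 89, 90} ∈ τ_X ✓.
Every preimage lies in τ_X, so f IS continuous.


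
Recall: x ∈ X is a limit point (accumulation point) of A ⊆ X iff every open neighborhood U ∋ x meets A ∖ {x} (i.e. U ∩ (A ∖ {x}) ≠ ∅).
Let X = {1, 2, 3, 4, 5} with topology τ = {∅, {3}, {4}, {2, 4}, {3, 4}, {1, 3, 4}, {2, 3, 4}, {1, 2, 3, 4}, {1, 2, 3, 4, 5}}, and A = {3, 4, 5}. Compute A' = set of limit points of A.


A' = {1, 2, 5}

For each x ∈ X, list the open sets U ∈ τ with x ∈ U, then check whether U ∩ (A ∖ {x}) ≠ ∅ for every such U.
  x = 1: opens ∋ x are {1, 3, 4}, {1, 2, 3, 4}, {1, 2, 3, 4, 5}; each meets A ∖ {1}, so x IS a limit point.
  x = 2: opens ∋ x are {2, 4}, {2, 3, 4}, {1, 2, 3, 4}, {1, 2, 3, 4, 5}; each meets A ∖ {2}, so x IS a limit point.
  x = 3: open {3} ∋ x has {3} ∩ (A ∖ {3}) = ∅, so x is NOT a limit point.
  x = 4: open {4} ∋ x has {4} ∩ (A ∖ {4}) = ∅, so x is NOT a limit point.
  x = 5: opens ∋ x are {1, 2, 3, 4, 5}; each meets A ∖ {5}, so x IS a limit point.
Collecting: A' = {1, 2, 5}.


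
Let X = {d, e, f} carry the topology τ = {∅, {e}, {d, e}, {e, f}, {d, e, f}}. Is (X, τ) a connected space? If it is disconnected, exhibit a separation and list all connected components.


(X, τ) is connected.

Find clopen sets (U ∈ τ with X ∖ U ∈ τ):
  U = ∅, X ∖ U = {d, e, f} — both open, so U is clopen.
  U = {d, e, f}, X ∖ U = ∅ — both open, so U is clopen.
Only trivial clopens (∅ and X) exist, so (X, τ) is connected.
Compute connected components by grouping points that agree on all clopens:
  component: {d, e, f}


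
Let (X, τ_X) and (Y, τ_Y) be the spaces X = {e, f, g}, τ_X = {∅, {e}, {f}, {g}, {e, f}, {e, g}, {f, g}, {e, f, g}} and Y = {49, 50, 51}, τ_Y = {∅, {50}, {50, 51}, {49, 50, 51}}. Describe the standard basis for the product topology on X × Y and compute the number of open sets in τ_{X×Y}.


Basis B = {∅ × ∅, {e} × {50}, {f} × {50}, {g} × {50}, {e} × {50, 51}, {e, f} × {50}, {e, g} × {50}, {f} × {50, 51}, {f, g} × {50}, {g} × {50, 51}, {e} × {49, 50, 51}, {e, f, g} × {50}, {f} × {49, 50, 51}, {g} × {49, 50, 51}, {e, f} × {50, 51}, {e, g} × {50, 51}, {f, g} × {50, 51}, {e, f} × {49, 50, 51}, {e, g} × {49, 50, 51}, {e, f, g} × {50, 51}, {f, g} × {49, 50, 51}, {e, f, g} × {49, 50, 51}}; |τ_{X×Y}| = 64.

Enumerate products U × V with U ∈ τ_X, V ∈ τ_Y (deduplicated):
  ∅ × ∅ = {} (∅)
  {e} × {50} = {(e,50)}
  {f} × {50} = {(f,50)}
  {g} × {50} = {(g,50)}
  {e} × {50, 51} = {(e,50), (e,51)}
  {e, f} × {50} = {(e,50), (f,50)}
  {e, g} × {50} = {(e,50), (g,50)}
  {f} × {50, 51} = {(f,50), (f,51)}
  {f, g} × {50} = {(f,50), (g,50)}
  {g} × {50, 51} = {(g,50), (g,51)}
  {e} × {49, 50, 51} = {(e,49), (e,50), (e,51)}
  {e, f, g} × {50} = {(e,50), (f,50), (g,50)}
  {f} × {49, 50, 51} = {(f,49), (f,50), (f,51)}
  {g} × {49, 50, 51} = {(g,49), (g,50), (g,51)}
  {e, f} × {50, 51} = {(e,50), (e,51), (f,50), (f,51)}
  {e, g} × {50, 51} = {(e,50), (e,51), (g,50), (g,51)}
  {f, g} × {50, 51} = {(f,50), (f,51), (g,50), (g,51)}
  {e, f} × {49, 50, 51} = {(e,49), (e,50), (e,51), (f,49), (f,50), (f,51)}
  {e, g} × {49, 50, 51} = {(e,49), (e,50), (e,51), (g,49), (g,50), (g,51)}
  {e, f, g} × {50, 51} = {(e,50), (e,51), (f,50), (f,51), (g,50), (g,51)}
  {f, g} × {49, 50, 51} = {(f,49), (f,50), (f,51), (g,49), (g,50), (g,51)}
  {e, f, g} × {49, 50, 51} = {(e,49), (e,50), (e,51), (f,49), (f,50), (f,51), (g,49), (g,50), (g,51)}
These 22 distinct sets form the basis B.
Close under arbitrary unions to get τ_{X×Y}; counting gives |τ_{X×Y}| = 64.


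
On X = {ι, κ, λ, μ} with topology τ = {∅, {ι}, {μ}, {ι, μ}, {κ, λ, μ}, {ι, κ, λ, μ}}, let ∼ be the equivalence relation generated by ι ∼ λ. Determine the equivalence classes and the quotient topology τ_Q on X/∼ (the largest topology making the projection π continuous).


X/∼ = {[ι=λ], [κ], [μ]}; |τ_Q| = 3.

Equivalence classes: [ι=λ], [κ], [μ].
Quotient map π: X → X/∼ sends ι ↦ [ι=λ], κ ↦ [κ], λ ↦ [ι=λ], μ ↦ [μ].
For each subset V ⊆ X/∼, compute π^{-1}(V) ⊆ X and check whether π^{-1}(V) ∈ τ. V is open in τ_Q iff π^{-1}(V) ∈ τ.
  V = {}: π^{-1}(V) = ∅ ∈ τ ✓.
  V = {[ι=λ]}: π^{-1}(V) = {ι, λ} ∉ τ ✗.
  V = {[κ]}: π^{-1}(V) = {κ} ∉ τ ✗.
  V = {[ι=λ], [κ]}: π^{-1}(V) = {ι, κ, λ} ∉ τ ✗.
  V = {[μ]}: π^{-1}(V) = {μ} ∈ τ ✓.
  V = {[ι=λ], [μ]}: π^{-1}(V) = {ι, λ, μ} ∉ τ ✗.
  V = {[κ], [μ]}: π^{-1}(V) = {κ, μ} ∉ τ ✗.
  V = {[ι=λ], [κ], [μ]}: π^{-1}(V) = {ι, κ, λ, μ} ∈ τ ✓.
Open sets in the quotient: τ_Q = {{}, {[μ]}, {[ι=λ], [κ], [μ]}} (3 elements).


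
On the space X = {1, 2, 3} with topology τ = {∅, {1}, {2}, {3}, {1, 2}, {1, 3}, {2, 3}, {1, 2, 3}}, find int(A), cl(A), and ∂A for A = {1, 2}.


int(A) = {1, 2}, cl(A) = {1, 2}, ∂A = ∅.

Closed sets in (X, τ) are complements of opens:
  closed(X, τ) = {∅, {1}, {2}, {3}, {1, 2}, {1, 3}, {2, 3}, {1, 2, 3}}.
int(A) = ⋃ {U ∈ τ : U ⊆ A}. Opens contained in A: ∅, {1}, {2}, {1, 2}.
Taking the union of these: int(A) = {1, 2}.
cl(A) = ⋂ {C closed : A ⊆ C}. Closed sets containing A: {1, 2}, {1, 2, 3}.
Intersecting these: cl(A) = {1, 2}.
∂A = cl(A) ∖ int(A) = {1, 2} ∖ {1, 2} = ∅.


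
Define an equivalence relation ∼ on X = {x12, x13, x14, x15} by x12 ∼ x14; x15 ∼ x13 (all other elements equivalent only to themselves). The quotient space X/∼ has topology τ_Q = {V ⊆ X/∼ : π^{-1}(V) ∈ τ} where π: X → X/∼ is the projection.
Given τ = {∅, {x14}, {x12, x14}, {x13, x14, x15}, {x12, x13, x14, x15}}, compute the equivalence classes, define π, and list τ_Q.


X/∼ = {[x12=x14], [x13=x15]}; |τ_Q| = 3.

Equivalence classes: [x12=x14], [x13=x15].
Quotient map π: X → X/∼ sends x12 ↦ [x12=x14], x13 ↦ [x13=x15], x14 ↦ [x12=x14], x15 ↦ [x13=x15].
For each subset V ⊆ X/∼, compute π^{-1}(V) ⊆ X and check whether π^{-1}(V) ∈ τ. V is open in τ_Q iff π^{-1}(V) ∈ τ.
  V = {}: π^{-1}(V) = ∅ ∈ τ ✓.
  V = {[x12=x14]}: π^{-1}(V) = {x12, x14} ∈ τ ✓.
  V = {[x13=x15]}: π^{-1}(V) = {x13, x15} ∉ τ ✗.
  V = {[x12=x14], [x13=x15]}: π^{-1}(V) = {x12, x13, x14, x15} ∈ τ ✓.
Open sets in the quotient: τ_Q = {{}, {[x12=x14]}, {[x12=x14], [x13=x15]}} (3 elements).


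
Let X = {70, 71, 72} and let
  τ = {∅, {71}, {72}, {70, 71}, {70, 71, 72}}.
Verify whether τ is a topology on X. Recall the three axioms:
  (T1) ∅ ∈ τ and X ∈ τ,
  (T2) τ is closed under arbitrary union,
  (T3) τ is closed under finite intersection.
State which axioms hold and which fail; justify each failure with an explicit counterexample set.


τ is NOT a topology on X.

Axiom (T1): ∅ ∈ τ? Yes; X ∈ τ? Yes.
Axiom (T2/T3): check pairwise unions and intersections of members of τ.
Counterexample for (T2): {71} ∪ {72} = {71, 72} ∉ τ. Therefore τ is NOT a topology.


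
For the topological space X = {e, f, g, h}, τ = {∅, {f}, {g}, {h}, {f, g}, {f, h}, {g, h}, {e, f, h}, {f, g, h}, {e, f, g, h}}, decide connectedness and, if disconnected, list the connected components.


(X, τ) is disconnected; components = [{g}, {e, f, h}].

Find clopen sets (U ∈ τ with X ∖ U ∈ τ):
  U = ∅, X ∖ U = {e, f, g, h} — both open, so U is clopen.
  U = {g}, X ∖ U = {e, f, h} — both open, so U is clopen.
  U = {e, f, h}, X ∖ U = {g} — both open, so U is clopen.
  U = {e, f, g, h}, X ∖ U = ∅ — both open, so U is clopen.
Nontrivial clopen(s) exist: e.g. {e, f, h}. So (X, τ) is disconnected.
Compute connected components by grouping points that agree on all clopens:
  component: {g}
  component: {e, f, h}


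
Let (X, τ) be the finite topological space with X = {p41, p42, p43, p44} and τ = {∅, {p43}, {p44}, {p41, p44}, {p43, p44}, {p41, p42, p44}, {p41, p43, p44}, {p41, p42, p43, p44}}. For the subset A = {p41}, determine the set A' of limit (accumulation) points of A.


A' = {p42}

For each x ∈ X, list the open sets U ∈ τ with x ∈ U, then check whether U ∩ (A ∖ {x}) ≠ ∅ for every such U.
  x = p41: open {p41, p44} ∋ x has {p41, p44} ∩ (A ∖ {p41}) = ∅, so x is NOT a limit point.
  x = p42: opens ∋ x are {p41, p42, p44}, {p41, p42, p43, p44}; each meets A ∖ {p42}, so x IS a limit point.
  x = p43: open {p43} ∋ x has {p43} ∩ (A ∖ {p43}) = ∅, so x is NOT a limit point.
  x = p44: open {p44} ∋ x has {p44} ∩ (A ∖ {p44}) = ∅, so x is NOT a limit point.
Collecting: A' = {p42}.


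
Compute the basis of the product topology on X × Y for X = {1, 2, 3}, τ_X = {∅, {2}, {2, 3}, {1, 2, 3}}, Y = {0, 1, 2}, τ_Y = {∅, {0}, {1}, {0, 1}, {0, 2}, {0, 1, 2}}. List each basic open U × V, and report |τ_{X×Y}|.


Basis B = {∅ × ∅, {2} × {0}, {2} × {1}, {2} × {0, 1}, {2} × {0, 2}, {2, 3} × {0}, {2, 3} × {1}, {1, 2, 3} × {0}, {1, 2, 3} × {1}, {2} × {0, 1, 2}, {2, 3} × {0, 1}, {2, 3} × {0, 2}, {1, 2, 3} × {0, 1}, {1, 2, 3} × {0, 2}, {2, 3} × {0, 1, 2}, {1, 2, 3} × {0, 1, 2}}; |τ_{X×Y}| = 40.

Enumerate products U × V with U ∈ τ_X, V ∈ τ_Y (deduplicated):
  ∅ × ∅ = {} (∅)
  {2} × {0} = {(2,0)}
  {2} × {1} = {(2,1)}
  {2} × {0, 1} = {(2,0), (2,1)}
  {2} × {0, 2} = {(2,0), (2,2)}
  {2, 3} × {0} = {(2,0), (3,0)}
  {2, 3} × {1} = {(2,1), (3,1)}
  {1, 2, 3} × {0} = {(1,0), (2,0), (3,0)}
  {1, 2, 3} × {1} = {(1,1), (2,1), (3,1)}
  {2} × {0, 1, 2} = {(2,0), (2,1), (2,2)}
  {2, 3} × {0, 1} = {(2,0), (2,1), (3,0), (3,1)}
  {2, 3} × {0, 2} = {(2,0), (2,2), (3,0), (3,2)}
  {1, 2, 3} × {0, 1} = {(1,0), (1,1), (2,0), (2,1), (3,0), (3,1)}
  {1, 2, 3} × {0, 2} = {(1,0), (1,2), (2,0), (2,2), (3,0), (3,2)}
  {2, 3} × {0, 1, 2} = {(2,0), (2,1), (2,2), (3,0), (3,1), (3,2)}
  {1, 2, 3} × {0, 1, 2} = {(1,0), (1,1), (1,2), (2,0), (2,1), (2,2), (3,0), (3,1), (3,2)}
These 16 distinct sets form the basis B.
Close under arbitrary unions to get τ_{X×Y}; counting gives |τ_{X×Y}| = 40.


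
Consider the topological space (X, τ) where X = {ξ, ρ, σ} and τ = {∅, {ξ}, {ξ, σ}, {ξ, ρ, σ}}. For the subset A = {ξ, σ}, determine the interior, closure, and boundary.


int(A) = {ξ, σ}, cl(A) = {ξ, ρ, σ}, ∂A = {ρ}.

Closed sets in (X, τ) are complements of opens:
  closed(X, τ) = {∅, {ρ}, {ρ, σ}, {ξ, ρ, σ}}.
int(A) = ⋃ {U ∈ τ : U ⊆ A}. Opens contained in A: ∅, {ξ}, {ξ, σ}.
Taking the union of these: int(A) = {ξ, σ}.
cl(A) = ⋂ {C closed : A ⊆ C}. Closed sets containing A: {ξ, ρ, σ}.
Intersecting these: cl(A) = {ξ, ρ, σ}.
∂A = cl(A) ∖ int(A) = {ξ, ρ, σ} ∖ {ξ, σ} = {ρ}.


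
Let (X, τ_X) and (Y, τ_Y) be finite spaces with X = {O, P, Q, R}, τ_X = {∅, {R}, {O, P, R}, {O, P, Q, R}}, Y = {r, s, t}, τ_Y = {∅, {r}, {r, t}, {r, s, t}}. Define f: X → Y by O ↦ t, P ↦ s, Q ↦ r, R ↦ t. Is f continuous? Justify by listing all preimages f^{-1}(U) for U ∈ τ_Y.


f is NOT continuous.

Compute f^{-1}(U) for each U ∈ τ_Y:
  U = ∅: f^{-1}(U) = ∅ ∈ τ_X ✓.
  U = {r}: f^{-1}(U) = {Q} ∉ τ_X ✗.
  U = {r, t}: f^{-1}(U) = {O, Q, R} ∉ τ_X ✗.
  U = {r, s, t}: f^{-1}(U) = {O, P, Q, R} ∈ τ_X ✓.
Found U = {r} with f^{-1}(U) = {Q} not in τ_X. Therefore f is NOT continuous.


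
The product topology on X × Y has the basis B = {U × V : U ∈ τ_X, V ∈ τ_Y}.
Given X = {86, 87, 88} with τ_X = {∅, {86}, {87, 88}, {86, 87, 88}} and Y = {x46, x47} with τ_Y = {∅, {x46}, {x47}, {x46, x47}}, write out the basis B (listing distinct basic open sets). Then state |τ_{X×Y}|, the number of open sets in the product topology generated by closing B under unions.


Basis B = {∅ × ∅, {86} × {x46}, {86} × {x47}, {86} × {x46, x47}, {87, 88} × {x46}, {87, 88} × {x47}, {86, 87, 88} × {x46}, {86, 87, 88} × {x47}, {87, 88} × {x46, x47}, {86, 87, 88} × {x46, x47}}; |τ_{X×Y}| = 16.

Enumerate products U × V with U ∈ τ_X, V ∈ τ_Y (deduplicated):
  ∅ × ∅ = {} (∅)
  {86} × {x46} = {(86,x46)}
  {86} × {x47} = {(86,x47)}
  {86} × {x46, x47} = {(86,x46), (86,x47)}
  {87, 88} × {x46} = {(87,x46), (88,x46)}
  {87, 88} × {x47} = {(87,x47), (88,x47)}
  {86, 87, 88} × {x46} = {(86,x46), (87,x46), (88,x46)}
  {86, 87, 88} × {x47} = {(86,x47), (87,x47), (88,x47)}
  {87, 88} × {x46, x47} = {(87,x46), (87,x47), (88,x46), (88,x47)}
  {86, 87, 88} × {x46, x47} = {(86,x46), (86,x47), (87,x46), (87,x47), (88,x46), (88,x47)}
These 10 distinct sets form the basis B.
Close under arbitrary unions to get τ_{X×Y}; counting gives |τ_{X×Y}| = 16.


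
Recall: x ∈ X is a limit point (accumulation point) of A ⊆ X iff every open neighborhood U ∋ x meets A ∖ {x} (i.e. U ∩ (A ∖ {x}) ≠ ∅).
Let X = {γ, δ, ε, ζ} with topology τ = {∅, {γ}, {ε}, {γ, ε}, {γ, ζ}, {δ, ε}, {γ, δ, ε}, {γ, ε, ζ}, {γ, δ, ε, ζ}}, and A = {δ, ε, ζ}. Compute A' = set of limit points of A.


A' = {δ}

For each x ∈ X, list the open sets U ∈ τ with x ∈ U, then check whether U ∩ (A ∖ {x}) ≠ ∅ for every such U.
  x = γ: open {γ} ∋ x has {γ} ∩ (A ∖ {γ}) = ∅, so x is NOT a limit point.
  x = δ: opens ∋ x are {δ, ε}, {γ, δ, ε}, {γ, δ, ε, ζ}; each meets A ∖ {δ}, so x IS a limit point.
  x = ε: open {ε} ∋ x has {ε} ∩ (A ∖ {ε}) = ∅, so x is NOT a limit point.
  x = ζ: open {γ, ζ} ∋ x has {γ, ζ} ∩ (A ∖ {ζ}) = ∅, so x is NOT a limit point.
Collecting: A' = {δ}.


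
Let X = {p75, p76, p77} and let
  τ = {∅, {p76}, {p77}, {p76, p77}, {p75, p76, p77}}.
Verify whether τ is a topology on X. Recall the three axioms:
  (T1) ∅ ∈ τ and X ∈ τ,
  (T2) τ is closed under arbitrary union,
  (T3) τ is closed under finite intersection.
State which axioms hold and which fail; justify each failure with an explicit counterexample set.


τ IS a topology on X.

Axiom (T1): ∅ ∈ τ? Yes; X ∈ τ? Yes.
Axiom (T2/T3): check pairwise unions and intersections of members of τ.
All pairwise intersections and unions checked — each lies in τ. Therefore τ satisfies (T1), (T2), (T3): it IS a topology on X.


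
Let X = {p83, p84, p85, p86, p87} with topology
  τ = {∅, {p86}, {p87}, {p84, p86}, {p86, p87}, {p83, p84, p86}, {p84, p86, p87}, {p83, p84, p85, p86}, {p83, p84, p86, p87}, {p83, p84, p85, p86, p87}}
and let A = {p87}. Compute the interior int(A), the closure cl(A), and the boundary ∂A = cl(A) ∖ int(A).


int(A) = {p87}, cl(A) = {p87}, ∂A = ∅.

Closed sets in (X, τ) are complements of opens:
  closed(X, τ) = {∅, {p85}, {p87}, {p83, p85}, {p85, p87}, {p83, p84, p85}, {p83, p85, p87}, {p83, p84, p85, p86}, {p83, p84, p85, p87}, {p83, p84, p85, p86, p87}}.
int(A) = ⋃ {U ∈ τ : U ⊆ A}. Opens contained in A: ∅, {p87}.
Taking the union of these: int(A) = {p87}.
cl(A) = ⋂ {C closed : A ⊆ C}. Closed sets containing A: {p87}, {p85, p87}, {p83, p85, p87}, {p83, p84, p85, p87}, {p83, p84, p85, p86, p87}.
Intersecting these: cl(A) = {p87}.
∂A = cl(A) ∖ int(A) = {p87} ∖ {p87} = ∅.


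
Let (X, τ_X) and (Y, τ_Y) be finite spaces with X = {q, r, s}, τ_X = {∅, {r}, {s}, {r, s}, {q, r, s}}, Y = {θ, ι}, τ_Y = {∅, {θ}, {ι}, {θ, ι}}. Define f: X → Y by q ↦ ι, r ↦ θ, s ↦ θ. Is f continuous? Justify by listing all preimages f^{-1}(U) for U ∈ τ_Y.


f is NOT continuous.

Compute f^{-1}(U) for each U ∈ τ_Y:
  U = ∅: f^{-1}(U) = ∅ ∈ τ_X ✓.
  U = {θ}: f^{-1}(U) = {r, s} ∈ τ_X ✓.
  U = {ι}: f^{-1}(U) = {q} ∉ τ_X ✗.
  U = {θ, ι}: f^{-1}(U) = {q, r, s} ∈ τ_X ✓.
Found U = {ι} with f^{-1}(U) = {q} not in τ_X. Therefore f is NOT continuous.


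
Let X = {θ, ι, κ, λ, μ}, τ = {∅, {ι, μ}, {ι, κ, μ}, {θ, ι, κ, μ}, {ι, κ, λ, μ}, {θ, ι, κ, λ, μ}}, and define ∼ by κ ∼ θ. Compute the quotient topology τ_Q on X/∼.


X/∼ = {[θ=κ], [ι], [λ], [μ]}; |τ_Q| = 4.

Equivalence classes: [θ=κ], [ι], [λ], [μ].
Quotient map π: X → X/∼ sends θ ↦ [θ=κ], ι ↦ [ι], κ ↦ [θ=κ], λ ↦ [λ], μ ↦ [μ].
For each subset V ⊆ X/∼, compute π^{-1}(V) ⊆ X and check whether π^{-1}(V) ∈ τ. V is open in τ_Q iff π^{-1}(V) ∈ τ.
  V = {}: π^{-1}(V) = ∅ ∈ τ ✓.
  V = {[θ=κ]}: π^{-1}(V) = {θ, κ} ∉ τ ✗.
  V = {[ι]}: π^{-1}(V) = {ι} ∉ τ ✗.
  V = {[θ=κ], [ι]}: π^{-1}(V) = {θ, ι, κ} ∉ τ ✗.
  V = {[λ]}: π^{-1}(V) = {λ} ∉ τ ✗.
  V = {[θ=κ], [λ]}: π^{-1}(V) = {θ, κ, λ} ∉ τ ✗.
  V = {[ι], [λ]}: π^{-1}(V) = {ι, λ} ∉ τ ✗.
  V = {[θ=κ], [ι], [λ]}: π^{-1}(V) = {θ, ι, κ, λ} ∉ τ ✗.
  V = {[μ]}: π^{-1}(V) = {μ} ∉ τ ✗.
  V = {[θ=κ], [μ]}: π^{-1}(V) = {θ, κ, μ} ∉ τ ✗.
  V = {[ι], [μ]}: π^{-1}(V) = {ι, μ} ∈ τ ✓.
  V = {[θ=κ], [ι], [μ]}: π^{-1}(V) = {θ, ι, κ, μ} ∈ τ ✓.
  V = {[λ], [μ]}: π^{-1}(V) = {λ, μ} ∉ τ ✗.
  V = {[θ=κ], [λ], [μ]}: π^{-1}(V) = {θ, κ, λ, μ} ∉ τ ✗.
  V = {[ι], [λ], [μ]}: π^{-1}(V) = {ι, λ, μ} ∉ τ ✗.
  V = {[θ=κ], [ι], [λ], [μ]}: π^{-1}(V) = {θ, ι, κ, λ, μ} ∈ τ ✓.
Open sets in the quotient: τ_Q = {{}, {[ι], [μ]}, {[θ=κ], [ι], [μ]}, {[θ=κ], [ι], [λ], [μ]}} (4 elements).


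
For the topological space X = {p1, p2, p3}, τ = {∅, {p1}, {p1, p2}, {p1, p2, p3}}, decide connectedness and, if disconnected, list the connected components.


(X, τ) is connected.

Find clopen sets (U ∈ τ with X ∖ U ∈ τ):
  U = ∅, X ∖ U = {p1, p2, p3} — both open, so U is clopen.
  U = {p1, p2, p3}, X ∖ U = ∅ — both open, so U is clopen.
Only trivial clopens (∅ and X) exist, so (X, τ) is connected.
Compute connected components by grouping points that agree on all clopens:
  component: {p1, p2, p3}
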